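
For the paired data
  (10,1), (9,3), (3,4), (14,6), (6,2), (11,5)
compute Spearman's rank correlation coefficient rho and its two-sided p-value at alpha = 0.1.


Step 1: Rank x and y separately (midranks; no ties here).
rank(x): 10->4, 9->3, 3->1, 14->6, 6->2, 11->5
rank(y): 1->1, 3->3, 4->4, 6->6, 2->2, 5->5
Step 2: d_i = R_x(i) - R_y(i); compute d_i^2.
  (4-1)^2=9, (3-3)^2=0, (1-4)^2=9, (6-6)^2=0, (2-2)^2=0, (5-5)^2=0
sum(d^2) = 18.
Step 3: rho = 1 - 6*18 / (6*(6^2 - 1)) = 1 - 108/210 = 0.485714.
Step 4: Under H0, t = rho * sqrt((n-2)/(1-rho^2)) = 1.1113 ~ t(4).
Step 5: Two-sided p-value from the t-distribution with 4 df = 0.328723.
Step 6: alpha = 0.1. fail to reject H0.

rho = 0.4857, p = 0.328723, fail to reject H0 at alpha = 0.1.


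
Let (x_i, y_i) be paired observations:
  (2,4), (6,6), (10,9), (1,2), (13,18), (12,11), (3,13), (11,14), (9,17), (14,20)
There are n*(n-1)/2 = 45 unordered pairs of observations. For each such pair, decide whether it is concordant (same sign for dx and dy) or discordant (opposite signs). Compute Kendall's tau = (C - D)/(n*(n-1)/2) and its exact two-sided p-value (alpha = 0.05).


Step 1: Enumerate the 45 unordered pairs (i,j) with i<j and classify each by sign(x_j-x_i) * sign(y_j-y_i).
  (1,2):dx=+4,dy=+2->C; (1,3):dx=+8,dy=+5->C; (1,4):dx=-1,dy=-2->C; (1,5):dx=+11,dy=+14->C
  (1,6):dx=+10,dy=+7->C; (1,7):dx=+1,dy=+9->C; (1,8):dx=+9,dy=+10->C; (1,9):dx=+7,dy=+13->C
  (1,10):dx=+12,dy=+16->C; (2,3):dx=+4,dy=+3->C; (2,4):dx=-5,dy=-4->C; (2,5):dx=+7,dy=+12->C
  (2,6):dx=+6,dy=+5->C; (2,7):dx=-3,dy=+7->D; (2,8):dx=+5,dy=+8->C; (2,9):dx=+3,dy=+11->C
  (2,10):dx=+8,dy=+14->C; (3,4):dx=-9,dy=-7->C; (3,5):dx=+3,dy=+9->C; (3,6):dx=+2,dy=+2->C
  (3,7):dx=-7,dy=+4->D; (3,8):dx=+1,dy=+5->C; (3,9):dx=-1,dy=+8->D; (3,10):dx=+4,dy=+11->C
  (4,5):dx=+12,dy=+16->C; (4,6):dx=+11,dy=+9->C; (4,7):dx=+2,dy=+11->C; (4,8):dx=+10,dy=+12->C
  (4,9):dx=+8,dy=+15->C; (4,10):dx=+13,dy=+18->C; (5,6):dx=-1,dy=-7->C; (5,7):dx=-10,dy=-5->C
  (5,8):dx=-2,dy=-4->C; (5,9):dx=-4,dy=-1->C; (5,10):dx=+1,dy=+2->C; (6,7):dx=-9,dy=+2->D
  (6,8):dx=-1,dy=+3->D; (6,9):dx=-3,dy=+6->D; (6,10):dx=+2,dy=+9->C; (7,8):dx=+8,dy=+1->C
  (7,9):dx=+6,dy=+4->C; (7,10):dx=+11,dy=+7->C; (8,9):dx=-2,dy=+3->D; (8,10):dx=+3,dy=+6->C
  (9,10):dx=+5,dy=+3->C
Step 2: C = 38, D = 7, total pairs = 45.
Step 3: tau = (C - D)/(n(n-1)/2) = (38 - 7)/45 = 0.688889.
Step 4: Exact two-sided p-value (enumerate n! = 3628800 permutations of y under H0): p = 0.004687.
Step 5: alpha = 0.05. reject H0.

tau_b = 0.6889 (C=38, D=7), p = 0.004687, reject H0.


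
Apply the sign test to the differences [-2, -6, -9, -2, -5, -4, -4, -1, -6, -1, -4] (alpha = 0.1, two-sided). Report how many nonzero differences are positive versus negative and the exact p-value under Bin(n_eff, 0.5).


Step 1: Discard zero differences. Original n = 11; n_eff = number of nonzero differences = 11.
Nonzero differences (with sign): -2, -6, -9, -2, -5, -4, -4, -1, -6, -1, -4
Step 2: Count signs: positive = 0, negative = 11.
Step 3: Under H0: P(positive) = 0.5, so the number of positives S ~ Bin(11, 0.5).
Step 4: Two-sided exact p-value = sum of Bin(11,0.5) probabilities at or below the observed probability = 0.000977.
Step 5: alpha = 0.1. reject H0.

n_eff = 11, pos = 0, neg = 11, p = 0.000977, reject H0.


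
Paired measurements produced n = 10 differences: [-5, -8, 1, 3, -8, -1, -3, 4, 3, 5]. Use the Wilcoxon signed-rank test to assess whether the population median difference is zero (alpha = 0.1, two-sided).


Step 1: Drop any zero differences (none here) and take |d_i|.
|d| = [5, 8, 1, 3, 8, 1, 3, 4, 3, 5]
Step 2: Midrank |d_i| (ties get averaged ranks).
ranks: |5|->7.5, |8|->9.5, |1|->1.5, |3|->4, |8|->9.5, |1|->1.5, |3|->4, |4|->6, |3|->4, |5|->7.5
Step 3: Attach original signs; sum ranks with positive sign and with negative sign.
W+ = 1.5 + 4 + 6 + 4 + 7.5 = 23
W- = 7.5 + 9.5 + 9.5 + 1.5 + 4 = 32
(Check: W+ + W- = 55 should equal n(n+1)/2 = 55.)
Step 4: Test statistic W = min(W+, W-) = 23.
Step 5: Ties in |d|, so use the tie-corrected normal approximation.
        E[W] = n(n+1)/4 = 10*11/4 = 27.5.
        Tie groups: |d|=1 (t=2), |d|=3 (t=3), |d|=5 (t=2), |d|=8 (t=2); sum(t^3 - t) = 42.
        Var[W] = n(n+1)(2n+1)/24 - sum(t^3-t)/48 = 2310/24 - 42/48 = 95.375.
        z = (W - E[W]) / sqrt(Var[W]) = (23 - 27.5) / 9.7660 = -0.4608.
        Two-sided p = 2*Phi(z) = 0.644955.
Step 6: alpha = 0.1. fail to reject H0.

W+ = 23, W- = 32, W = min = 23, p = 0.644955, fail to reject H0.


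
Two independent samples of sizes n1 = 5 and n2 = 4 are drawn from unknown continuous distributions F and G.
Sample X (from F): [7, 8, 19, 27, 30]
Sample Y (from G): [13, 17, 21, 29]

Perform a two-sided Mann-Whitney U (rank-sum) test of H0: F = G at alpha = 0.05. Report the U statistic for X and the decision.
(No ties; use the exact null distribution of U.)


Step 1: Combine and sort all 9 observations; assign midranks.
sorted (value, group): (7,X), (8,X), (13,Y), (17,Y), (19,X), (21,Y), (27,X), (29,Y), (30,X)
ranks: 7->1, 8->2, 13->3, 17->4, 19->5, 21->6, 27->7, 29->8, 30->9
Step 2: Rank sum for X: R1 = 1 + 2 + 5 + 7 + 9 = 24.
Step 3: U_X = R1 - n1(n1+1)/2 = 24 - 5*6/2 = 24 - 15 = 9.
       U_Y = n1*n2 - U_X = 20 - 9 = 11.
Step 4: No ties, so the exact null distribution of U (based on enumerating the C(9,5) = 126 equally likely rank assignments) gives the two-sided p-value.
Step 5: p-value = 0.904762; compare to alpha = 0.05. fail to reject H0.

U_X = 9, p = 0.904762, fail to reject H0 at alpha = 0.05.


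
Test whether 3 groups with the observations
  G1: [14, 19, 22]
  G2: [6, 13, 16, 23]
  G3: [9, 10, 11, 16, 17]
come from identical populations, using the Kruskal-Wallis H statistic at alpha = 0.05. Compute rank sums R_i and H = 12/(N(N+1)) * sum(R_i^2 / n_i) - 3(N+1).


Step 1: Combine all N = 12 observations and assign midranks.
sorted (value, group, rank): (6,G2,1), (9,G3,2), (10,G3,3), (11,G3,4), (13,G2,5), (14,G1,6), (16,G2,7.5), (16,G3,7.5), (17,G3,9), (19,G1,10), (22,G1,11), (23,G2,12)
Step 2: Sum ranks within each group.
R_1 = 27 (n_1 = 3)
R_2 = 25.5 (n_2 = 4)
R_3 = 25.5 (n_3 = 5)
Step 3: H = 12/(N(N+1)) * sum(R_i^2/n_i) - 3(N+1)
     = 12/(12*13) * (27^2/3 + 25.5^2/4 + 25.5^2/5) - 3*13
     = 0.076923 * 535.612 - 39
     = 2.200962.
Step 4: Ties present; correction factor C = 1 - 6/(12^3 - 12) = 0.996503. Corrected H = 2.200962 / 0.996503 = 2.208684.
Step 5: Under H0, H ~ chi^2(2); p-value = 0.331429.
Step 6: alpha = 0.05. fail to reject H0.

H = 2.2087, df = 2, p = 0.331429, fail to reject H0.


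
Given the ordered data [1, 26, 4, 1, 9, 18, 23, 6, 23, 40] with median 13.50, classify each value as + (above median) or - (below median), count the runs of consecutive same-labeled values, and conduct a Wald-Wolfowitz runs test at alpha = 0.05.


Step 1: Compute median = 13.50; label A = above, B = below.
Labels in order: BABBBAABAA  (n_A = 5, n_B = 5)
Step 2: Count runs R = 6.
Step 3: Under H0 (random ordering), E[R] = 2*n_A*n_B/(n_A+n_B) + 1 = 2*5*5/10 + 1 = 6.0000.
        Var[R] = 2*n_A*n_B*(2*n_A*n_B - n_A - n_B) / ((n_A+n_B)^2 * (n_A+n_B-1)) = 2000/900 = 2.2222.
        SD[R] = 1.4907.
Step 4: R = E[R], so z = 0 with no continuity correction.
Step 5: Two-sided p-value via normal approximation = 2*(1 - Phi(|z|)) = 1.000000.
Step 6: alpha = 0.05. fail to reject H0.

R = 6, z = 0.0000, p = 1.000000, fail to reject H0.


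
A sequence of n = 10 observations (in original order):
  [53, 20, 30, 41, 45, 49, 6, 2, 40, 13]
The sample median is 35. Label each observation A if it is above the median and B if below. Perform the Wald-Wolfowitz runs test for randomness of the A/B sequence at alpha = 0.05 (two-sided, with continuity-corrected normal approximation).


Step 1: Compute median = 35; label A = above, B = below.
Labels in order: ABBAAABBAB  (n_A = 5, n_B = 5)
Step 2: Count runs R = 6.
Step 3: Under H0 (random ordering), E[R] = 2*n_A*n_B/(n_A+n_B) + 1 = 2*5*5/10 + 1 = 6.0000.
        Var[R] = 2*n_A*n_B*(2*n_A*n_B - n_A - n_B) / ((n_A+n_B)^2 * (n_A+n_B-1)) = 2000/900 = 2.2222.
        SD[R] = 1.4907.
Step 4: R = E[R], so z = 0 with no continuity correction.
Step 5: Two-sided p-value via normal approximation = 2*(1 - Phi(|z|)) = 1.000000.
Step 6: alpha = 0.05. fail to reject H0.

R = 6, z = 0.0000, p = 1.000000, fail to reject H0.


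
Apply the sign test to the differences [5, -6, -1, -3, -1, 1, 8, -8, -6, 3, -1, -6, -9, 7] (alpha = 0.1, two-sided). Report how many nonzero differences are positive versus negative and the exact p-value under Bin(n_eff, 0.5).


Step 1: Discard zero differences. Original n = 14; n_eff = number of nonzero differences = 14.
Nonzero differences (with sign): +5, -6, -1, -3, -1, +1, +8, -8, -6, +3, -1, -6, -9, +7
Step 2: Count signs: positive = 5, negative = 9.
Step 3: Under H0: P(positive) = 0.5, so the number of positives S ~ Bin(14, 0.5).
Step 4: Two-sided exact p-value = sum of Bin(14,0.5) probabilities at or below the observed probability = 0.423950.
Step 5: alpha = 0.1. fail to reject H0.

n_eff = 14, pos = 5, neg = 9, p = 0.423950, fail to reject H0.


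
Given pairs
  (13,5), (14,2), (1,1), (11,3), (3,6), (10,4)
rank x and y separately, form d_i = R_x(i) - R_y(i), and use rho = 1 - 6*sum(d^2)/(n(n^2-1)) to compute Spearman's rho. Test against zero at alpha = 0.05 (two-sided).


Step 1: Rank x and y separately (midranks; no ties here).
rank(x): 13->5, 14->6, 1->1, 11->4, 3->2, 10->3
rank(y): 5->5, 2->2, 1->1, 3->3, 6->6, 4->4
Step 2: d_i = R_x(i) - R_y(i); compute d_i^2.
  (5-5)^2=0, (6-2)^2=16, (1-1)^2=0, (4-3)^2=1, (2-6)^2=16, (3-4)^2=1
sum(d^2) = 34.
Step 3: rho = 1 - 6*34 / (6*(6^2 - 1)) = 1 - 204/210 = 0.028571.
Step 4: Under H0, t = rho * sqrt((n-2)/(1-rho^2)) = 0.0572 ~ t(4).
Step 5: Two-sided p-value from the t-distribution with 4 df = 0.957155.
Step 6: alpha = 0.05. fail to reject H0.

rho = 0.0286, p = 0.957155, fail to reject H0 at alpha = 0.05.


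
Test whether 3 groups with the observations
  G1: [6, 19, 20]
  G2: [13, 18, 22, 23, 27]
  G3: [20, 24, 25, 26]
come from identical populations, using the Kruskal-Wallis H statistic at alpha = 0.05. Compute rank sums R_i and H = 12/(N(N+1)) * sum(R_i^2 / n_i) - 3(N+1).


Step 1: Combine all N = 12 observations and assign midranks.
sorted (value, group, rank): (6,G1,1), (13,G2,2), (18,G2,3), (19,G1,4), (20,G1,5.5), (20,G3,5.5), (22,G2,7), (23,G2,8), (24,G3,9), (25,G3,10), (26,G3,11), (27,G2,12)
Step 2: Sum ranks within each group.
R_1 = 10.5 (n_1 = 3)
R_2 = 32 (n_2 = 5)
R_3 = 35.5 (n_3 = 4)
Step 3: H = 12/(N(N+1)) * sum(R_i^2/n_i) - 3(N+1)
     = 12/(12*13) * (10.5^2/3 + 32^2/5 + 35.5^2/4) - 3*13
     = 0.076923 * 556.612 - 39
     = 3.816346.
Step 4: Ties present; correction factor C = 1 - 6/(12^3 - 12) = 0.996503. Corrected H = 3.816346 / 0.996503 = 3.829737.
Step 5: Under H0, H ~ chi^2(2); p-value = 0.147361.
Step 6: alpha = 0.05. fail to reject H0.

H = 3.8297, df = 2, p = 0.147361, fail to reject H0.


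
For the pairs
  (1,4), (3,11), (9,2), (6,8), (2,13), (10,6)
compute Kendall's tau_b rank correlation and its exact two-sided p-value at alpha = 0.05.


Step 1: Enumerate the 15 unordered pairs (i,j) with i<j and classify each by sign(x_j-x_i) * sign(y_j-y_i).
  (1,2):dx=+2,dy=+7->C; (1,3):dx=+8,dy=-2->D; (1,4):dx=+5,dy=+4->C; (1,5):dx=+1,dy=+9->C
  (1,6):dx=+9,dy=+2->C; (2,3):dx=+6,dy=-9->D; (2,4):dx=+3,dy=-3->D; (2,5):dx=-1,dy=+2->D
  (2,6):dx=+7,dy=-5->D; (3,4):dx=-3,dy=+6->D; (3,5):dx=-7,dy=+11->D; (3,6):dx=+1,dy=+4->C
  (4,5):dx=-4,dy=+5->D; (4,6):dx=+4,dy=-2->D; (5,6):dx=+8,dy=-7->D
Step 2: C = 5, D = 10, total pairs = 15.
Step 3: tau = (C - D)/(n(n-1)/2) = (5 - 10)/15 = -0.333333.
Step 4: Exact two-sided p-value (enumerate n! = 720 permutations of y under H0): p = 0.469444.
Step 5: alpha = 0.05. fail to reject H0.

tau_b = -0.3333 (C=5, D=10), p = 0.469444, fail to reject H0.


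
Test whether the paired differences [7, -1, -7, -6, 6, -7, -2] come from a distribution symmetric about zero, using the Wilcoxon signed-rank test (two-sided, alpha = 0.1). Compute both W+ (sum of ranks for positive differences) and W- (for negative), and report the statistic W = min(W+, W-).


Step 1: Drop any zero differences (none here) and take |d_i|.
|d| = [7, 1, 7, 6, 6, 7, 2]
Step 2: Midrank |d_i| (ties get averaged ranks).
ranks: |7|->6, |1|->1, |7|->6, |6|->3.5, |6|->3.5, |7|->6, |2|->2
Step 3: Attach original signs; sum ranks with positive sign and with negative sign.
W+ = 6 + 3.5 = 9.5
W- = 1 + 6 + 3.5 + 6 + 2 = 18.5
(Check: W+ + W- = 28 should equal n(n+1)/2 = 28.)
Step 4: Test statistic W = min(W+, W-) = 9.5.
Step 5: Ties in |d|, so use the tie-corrected normal approximation.
        E[W] = n(n+1)/4 = 7*8/4 = 14.
        Tie groups: |d|=6 (t=2), |d|=7 (t=3); sum(t^3 - t) = 30.
        Var[W] = n(n+1)(2n+1)/24 - sum(t^3-t)/48 = 840/24 - 30/48 = 34.375.
        z = (W - E[W]) / sqrt(Var[W]) = (9.5 - 14) / 5.8630 = -0.7675.
        Two-sided p = 2*Phi(z) = 0.442771.
Step 6: alpha = 0.1. fail to reject H0.

W+ = 9.5, W- = 18.5, W = min = 9.5, p = 0.442771, fail to reject H0.


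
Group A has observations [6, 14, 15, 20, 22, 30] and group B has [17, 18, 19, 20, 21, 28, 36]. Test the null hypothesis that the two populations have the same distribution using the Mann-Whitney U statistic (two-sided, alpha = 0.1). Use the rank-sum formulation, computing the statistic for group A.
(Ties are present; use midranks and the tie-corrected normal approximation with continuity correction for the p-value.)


Step 1: Combine and sort all 13 observations; assign midranks.
sorted (value, group): (6,X), (14,X), (15,X), (17,Y), (18,Y), (19,Y), (20,X), (20,Y), (21,Y), (22,X), (28,Y), (30,X), (36,Y)
ranks: 6->1, 14->2, 15->3, 17->4, 18->5, 19->6, 20->7.5, 20->7.5, 21->9, 22->10, 28->11, 30->12, 36->13
Step 2: Rank sum for X: R1 = 1 + 2 + 3 + 7.5 + 10 + 12 = 35.5.
Step 3: U_X = R1 - n1(n1+1)/2 = 35.5 - 6*7/2 = 35.5 - 21 = 14.5.
       U_Y = n1*n2 - U_X = 42 - 14.5 = 27.5.
Step 4: Ties are present, so use the tie-corrected normal approximation (with continuity correction) for the p-value.
Step 5: p-value = 0.390714; compare to alpha = 0.1. fail to reject H0.

U_X = 14.5, p = 0.390714, fail to reject H0 at alpha = 0.1.


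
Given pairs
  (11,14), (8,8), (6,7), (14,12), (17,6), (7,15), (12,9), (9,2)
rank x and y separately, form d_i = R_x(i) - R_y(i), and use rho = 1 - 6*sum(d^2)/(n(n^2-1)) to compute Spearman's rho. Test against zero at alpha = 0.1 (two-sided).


Step 1: Rank x and y separately (midranks; no ties here).
rank(x): 11->5, 8->3, 6->1, 14->7, 17->8, 7->2, 12->6, 9->4
rank(y): 14->7, 8->4, 7->3, 12->6, 6->2, 15->8, 9->5, 2->1
Step 2: d_i = R_x(i) - R_y(i); compute d_i^2.
  (5-7)^2=4, (3-4)^2=1, (1-3)^2=4, (7-6)^2=1, (8-2)^2=36, (2-8)^2=36, (6-5)^2=1, (4-1)^2=9
sum(d^2) = 92.
Step 3: rho = 1 - 6*92 / (8*(8^2 - 1)) = 1 - 552/504 = -0.095238.
Step 4: Under H0, t = rho * sqrt((n-2)/(1-rho^2)) = -0.2343 ~ t(6).
Step 5: Two-sided p-value from the t-distribution with 6 df = 0.822505.
Step 6: alpha = 0.1. fail to reject H0.

rho = -0.0952, p = 0.822505, fail to reject H0 at alpha = 0.1.


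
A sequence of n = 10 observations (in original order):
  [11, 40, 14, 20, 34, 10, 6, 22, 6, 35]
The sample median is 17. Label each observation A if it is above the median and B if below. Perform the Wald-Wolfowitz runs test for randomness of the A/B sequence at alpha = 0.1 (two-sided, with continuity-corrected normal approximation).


Step 1: Compute median = 17; label A = above, B = below.
Labels in order: BABAABBABA  (n_A = 5, n_B = 5)
Step 2: Count runs R = 8.
Step 3: Under H0 (random ordering), E[R] = 2*n_A*n_B/(n_A+n_B) + 1 = 2*5*5/10 + 1 = 6.0000.
        Var[R] = 2*n_A*n_B*(2*n_A*n_B - n_A - n_B) / ((n_A+n_B)^2 * (n_A+n_B-1)) = 2000/900 = 2.2222.
        SD[R] = 1.4907.
Step 4: Continuity-corrected z = (R - 0.5 - E[R]) / SD[R] = (8 - 0.5 - 6.0000) / 1.4907 = 1.0062.
Step 5: Two-sided p-value via normal approximation = 2*(1 - Phi(|z|)) = 0.314305.
Step 6: alpha = 0.1. fail to reject H0.

R = 8, z = 1.0062, p = 0.314305, fail to reject H0.


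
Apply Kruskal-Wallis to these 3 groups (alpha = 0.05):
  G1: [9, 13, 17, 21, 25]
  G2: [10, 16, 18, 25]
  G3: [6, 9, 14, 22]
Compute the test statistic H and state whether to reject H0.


Step 1: Combine all N = 13 observations and assign midranks.
sorted (value, group, rank): (6,G3,1), (9,G1,2.5), (9,G3,2.5), (10,G2,4), (13,G1,5), (14,G3,6), (16,G2,7), (17,G1,8), (18,G2,9), (21,G1,10), (22,G3,11), (25,G1,12.5), (25,G2,12.5)
Step 2: Sum ranks within each group.
R_1 = 38 (n_1 = 5)
R_2 = 32.5 (n_2 = 4)
R_3 = 20.5 (n_3 = 4)
Step 3: H = 12/(N(N+1)) * sum(R_i^2/n_i) - 3(N+1)
     = 12/(13*14) * (38^2/5 + 32.5^2/4 + 20.5^2/4) - 3*14
     = 0.065934 * 657.925 - 42
     = 1.379670.
Step 4: Ties present; correction factor C = 1 - 12/(13^3 - 13) = 0.994505. Corrected H = 1.379670 / 0.994505 = 1.387293.
Step 5: Under H0, H ~ chi^2(2); p-value = 0.499750.
Step 6: alpha = 0.05. fail to reject H0.

H = 1.3873, df = 2, p = 0.499750, fail to reject H0.


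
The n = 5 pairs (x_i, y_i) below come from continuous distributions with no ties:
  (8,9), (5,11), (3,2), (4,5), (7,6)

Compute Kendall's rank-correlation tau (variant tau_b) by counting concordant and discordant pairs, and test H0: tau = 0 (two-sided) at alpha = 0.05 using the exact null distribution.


Step 1: Enumerate the 10 unordered pairs (i,j) with i<j and classify each by sign(x_j-x_i) * sign(y_j-y_i).
  (1,2):dx=-3,dy=+2->D; (1,3):dx=-5,dy=-7->C; (1,4):dx=-4,dy=-4->C; (1,5):dx=-1,dy=-3->C
  (2,3):dx=-2,dy=-9->C; (2,4):dx=-1,dy=-6->C; (2,5):dx=+2,dy=-5->D; (3,4):dx=+1,dy=+3->C
  (3,5):dx=+4,dy=+4->C; (4,5):dx=+3,dy=+1->C
Step 2: C = 8, D = 2, total pairs = 10.
Step 3: tau = (C - D)/(n(n-1)/2) = (8 - 2)/10 = 0.600000.
Step 4: Exact two-sided p-value (enumerate n! = 120 permutations of y under H0): p = 0.233333.
Step 5: alpha = 0.05. fail to reject H0.

tau_b = 0.6000 (C=8, D=2), p = 0.233333, fail to reject H0.


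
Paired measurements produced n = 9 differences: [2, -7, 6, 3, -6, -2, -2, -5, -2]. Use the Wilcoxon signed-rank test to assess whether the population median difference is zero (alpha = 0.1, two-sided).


Step 1: Drop any zero differences (none here) and take |d_i|.
|d| = [2, 7, 6, 3, 6, 2, 2, 5, 2]
Step 2: Midrank |d_i| (ties get averaged ranks).
ranks: |2|->2.5, |7|->9, |6|->7.5, |3|->5, |6|->7.5, |2|->2.5, |2|->2.5, |5|->6, |2|->2.5
Step 3: Attach original signs; sum ranks with positive sign and with negative sign.
W+ = 2.5 + 7.5 + 5 = 15
W- = 9 + 7.5 + 2.5 + 2.5 + 6 + 2.5 = 30
(Check: W+ + W- = 45 should equal n(n+1)/2 = 45.)
Step 4: Test statistic W = min(W+, W-) = 15.
Step 5: Ties in |d|, so use the tie-corrected normal approximation.
        E[W] = n(n+1)/4 = 9*10/4 = 22.5.
        Tie groups: |d|=2 (t=4), |d|=6 (t=2); sum(t^3 - t) = 66.
        Var[W] = n(n+1)(2n+1)/24 - sum(t^3-t)/48 = 1710/24 - 66/48 = 69.875.
        z = (W - E[W]) / sqrt(Var[W]) = (15 - 22.5) / 8.3591 = -0.8972.
        Two-sided p = 2*Phi(z) = 0.369600.
Step 6: alpha = 0.1. fail to reject H0.

W+ = 15, W- = 30, W = min = 15, p = 0.369600, fail to reject H0.


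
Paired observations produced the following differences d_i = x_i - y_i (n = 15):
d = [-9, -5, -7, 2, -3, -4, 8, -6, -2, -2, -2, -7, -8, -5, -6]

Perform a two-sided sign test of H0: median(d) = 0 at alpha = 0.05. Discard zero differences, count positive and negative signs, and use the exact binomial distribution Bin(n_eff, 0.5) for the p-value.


Step 1: Discard zero differences. Original n = 15; n_eff = number of nonzero differences = 15.
Nonzero differences (with sign): -9, -5, -7, +2, -3, -4, +8, -6, -2, -2, -2, -7, -8, -5, -6
Step 2: Count signs: positive = 2, negative = 13.
Step 3: Under H0: P(positive) = 0.5, so the number of positives S ~ Bin(15, 0.5).
Step 4: Two-sided exact p-value = sum of Bin(15,0.5) probabilities at or below the observed probability = 0.007385.
Step 5: alpha = 0.05. reject H0.

n_eff = 15, pos = 2, neg = 13, p = 0.007385, reject H0.


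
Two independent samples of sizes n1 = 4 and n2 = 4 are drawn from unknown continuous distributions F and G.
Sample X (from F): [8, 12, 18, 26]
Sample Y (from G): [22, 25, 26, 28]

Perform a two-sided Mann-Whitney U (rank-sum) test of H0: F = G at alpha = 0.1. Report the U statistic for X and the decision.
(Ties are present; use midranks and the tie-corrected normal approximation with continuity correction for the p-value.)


Step 1: Combine and sort all 8 observations; assign midranks.
sorted (value, group): (8,X), (12,X), (18,X), (22,Y), (25,Y), (26,X), (26,Y), (28,Y)
ranks: 8->1, 12->2, 18->3, 22->4, 25->5, 26->6.5, 26->6.5, 28->8
Step 2: Rank sum for X: R1 = 1 + 2 + 3 + 6.5 = 12.5.
Step 3: U_X = R1 - n1(n1+1)/2 = 12.5 - 4*5/2 = 12.5 - 10 = 2.5.
       U_Y = n1*n2 - U_X = 16 - 2.5 = 13.5.
Step 4: Ties are present, so use the tie-corrected normal approximation (with continuity correction) for the p-value.
Step 5: p-value = 0.146489; compare to alpha = 0.1. fail to reject H0.

U_X = 2.5, p = 0.146489, fail to reject H0 at alpha = 0.1.


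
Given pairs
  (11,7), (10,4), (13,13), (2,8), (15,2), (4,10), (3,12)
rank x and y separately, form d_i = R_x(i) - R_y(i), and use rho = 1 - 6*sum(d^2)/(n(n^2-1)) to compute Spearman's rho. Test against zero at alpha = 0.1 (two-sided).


Step 1: Rank x and y separately (midranks; no ties here).
rank(x): 11->5, 10->4, 13->6, 2->1, 15->7, 4->3, 3->2
rank(y): 7->3, 4->2, 13->7, 8->4, 2->1, 10->5, 12->6
Step 2: d_i = R_x(i) - R_y(i); compute d_i^2.
  (5-3)^2=4, (4-2)^2=4, (6-7)^2=1, (1-4)^2=9, (7-1)^2=36, (3-5)^2=4, (2-6)^2=16
sum(d^2) = 74.
Step 3: rho = 1 - 6*74 / (7*(7^2 - 1)) = 1 - 444/336 = -0.321429.
Step 4: Under H0, t = rho * sqrt((n-2)/(1-rho^2)) = -0.7590 ~ t(5).
Step 5: Two-sided p-value from the t-distribution with 5 df = 0.482072.
Step 6: alpha = 0.1. fail to reject H0.

rho = -0.3214, p = 0.482072, fail to reject H0 at alpha = 0.1.


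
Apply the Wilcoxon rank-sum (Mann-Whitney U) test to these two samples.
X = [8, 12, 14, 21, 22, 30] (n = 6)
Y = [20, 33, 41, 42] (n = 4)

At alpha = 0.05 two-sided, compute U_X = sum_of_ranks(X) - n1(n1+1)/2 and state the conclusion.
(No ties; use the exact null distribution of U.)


Step 1: Combine and sort all 10 observations; assign midranks.
sorted (value, group): (8,X), (12,X), (14,X), (20,Y), (21,X), (22,X), (30,X), (33,Y), (41,Y), (42,Y)
ranks: 8->1, 12->2, 14->3, 20->4, 21->5, 22->6, 30->7, 33->8, 41->9, 42->10
Step 2: Rank sum for X: R1 = 1 + 2 + 3 + 5 + 6 + 7 = 24.
Step 3: U_X = R1 - n1(n1+1)/2 = 24 - 6*7/2 = 24 - 21 = 3.
       U_Y = n1*n2 - U_X = 24 - 3 = 21.
Step 4: No ties, so the exact null distribution of U (based on enumerating the C(10,6) = 210 equally likely rank assignments) gives the two-sided p-value.
Step 5: p-value = 0.066667; compare to alpha = 0.05. fail to reject H0.

U_X = 3, p = 0.066667, fail to reject H0 at alpha = 0.05.


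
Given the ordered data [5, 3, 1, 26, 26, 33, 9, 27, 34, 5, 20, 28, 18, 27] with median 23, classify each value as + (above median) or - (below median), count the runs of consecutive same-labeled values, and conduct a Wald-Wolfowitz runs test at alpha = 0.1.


Step 1: Compute median = 23; label A = above, B = below.
Labels in order: BBBAAABAABBABA  (n_A = 7, n_B = 7)
Step 2: Count runs R = 8.
Step 3: Under H0 (random ordering), E[R] = 2*n_A*n_B/(n_A+n_B) + 1 = 2*7*7/14 + 1 = 8.0000.
        Var[R] = 2*n_A*n_B*(2*n_A*n_B - n_A - n_B) / ((n_A+n_B)^2 * (n_A+n_B-1)) = 8232/2548 = 3.2308.
        SD[R] = 1.7974.
Step 4: R = E[R], so z = 0 with no continuity correction.
Step 5: Two-sided p-value via normal approximation = 2*(1 - Phi(|z|)) = 1.000000.
Step 6: alpha = 0.1. fail to reject H0.

R = 8, z = 0.0000, p = 1.000000, fail to reject H0.


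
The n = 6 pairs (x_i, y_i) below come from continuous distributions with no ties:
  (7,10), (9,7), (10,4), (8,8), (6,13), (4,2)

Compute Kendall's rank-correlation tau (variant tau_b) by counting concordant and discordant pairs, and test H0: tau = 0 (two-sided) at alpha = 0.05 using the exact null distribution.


Step 1: Enumerate the 15 unordered pairs (i,j) with i<j and classify each by sign(x_j-x_i) * sign(y_j-y_i).
  (1,2):dx=+2,dy=-3->D; (1,3):dx=+3,dy=-6->D; (1,4):dx=+1,dy=-2->D; (1,5):dx=-1,dy=+3->D
  (1,6):dx=-3,dy=-8->C; (2,3):dx=+1,dy=-3->D; (2,4):dx=-1,dy=+1->D; (2,5):dx=-3,dy=+6->D
  (2,6):dx=-5,dy=-5->C; (3,4):dx=-2,dy=+4->D; (3,5):dx=-4,dy=+9->D; (3,6):dx=-6,dy=-2->C
  (4,5):dx=-2,dy=+5->D; (4,6):dx=-4,dy=-6->C; (5,6):dx=-2,dy=-11->C
Step 2: C = 5, D = 10, total pairs = 15.
Step 3: tau = (C - D)/(n(n-1)/2) = (5 - 10)/15 = -0.333333.
Step 4: Exact two-sided p-value (enumerate n! = 720 permutations of y under H0): p = 0.469444.
Step 5: alpha = 0.05. fail to reject H0.

tau_b = -0.3333 (C=5, D=10), p = 0.469444, fail to reject H0.


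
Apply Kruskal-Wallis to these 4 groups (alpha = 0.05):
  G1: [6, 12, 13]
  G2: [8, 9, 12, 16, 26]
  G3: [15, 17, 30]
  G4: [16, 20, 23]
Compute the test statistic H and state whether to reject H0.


Step 1: Combine all N = 14 observations and assign midranks.
sorted (value, group, rank): (6,G1,1), (8,G2,2), (9,G2,3), (12,G1,4.5), (12,G2,4.5), (13,G1,6), (15,G3,7), (16,G2,8.5), (16,G4,8.5), (17,G3,10), (20,G4,11), (23,G4,12), (26,G2,13), (30,G3,14)
Step 2: Sum ranks within each group.
R_1 = 11.5 (n_1 = 3)
R_2 = 31 (n_2 = 5)
R_3 = 31 (n_3 = 3)
R_4 = 31.5 (n_4 = 3)
Step 3: H = 12/(N(N+1)) * sum(R_i^2/n_i) - 3(N+1)
     = 12/(14*15) * (11.5^2/3 + 31^2/5 + 31^2/3 + 31.5^2/3) - 3*15
     = 0.057143 * 887.367 - 45
     = 5.706667.
Step 4: Ties present; correction factor C = 1 - 12/(14^3 - 14) = 0.995604. Corrected H = 5.706667 / 0.995604 = 5.731862.
Step 5: Under H0, H ~ chi^2(3); p-value = 0.125410.
Step 6: alpha = 0.05. fail to reject H0.

H = 5.7319, df = 3, p = 0.125410, fail to reject H0.


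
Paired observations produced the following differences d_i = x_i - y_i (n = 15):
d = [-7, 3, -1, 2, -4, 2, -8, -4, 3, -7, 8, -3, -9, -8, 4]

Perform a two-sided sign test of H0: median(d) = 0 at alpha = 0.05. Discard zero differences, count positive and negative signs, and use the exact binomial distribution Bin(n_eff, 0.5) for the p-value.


Step 1: Discard zero differences. Original n = 15; n_eff = number of nonzero differences = 15.
Nonzero differences (with sign): -7, +3, -1, +2, -4, +2, -8, -4, +3, -7, +8, -3, -9, -8, +4
Step 2: Count signs: positive = 6, negative = 9.
Step 3: Under H0: P(positive) = 0.5, so the number of positives S ~ Bin(15, 0.5).
Step 4: Two-sided exact p-value = sum of Bin(15,0.5) probabilities at or below the observed probability = 0.607239.
Step 5: alpha = 0.05. fail to reject H0.

n_eff = 15, pos = 6, neg = 9, p = 0.607239, fail to reject H0.


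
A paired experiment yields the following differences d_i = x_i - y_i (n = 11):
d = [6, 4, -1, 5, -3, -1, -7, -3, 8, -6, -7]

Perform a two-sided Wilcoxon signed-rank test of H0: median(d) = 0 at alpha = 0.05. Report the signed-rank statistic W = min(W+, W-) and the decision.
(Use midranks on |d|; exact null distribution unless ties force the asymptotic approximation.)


Step 1: Drop any zero differences (none here) and take |d_i|.
|d| = [6, 4, 1, 5, 3, 1, 7, 3, 8, 6, 7]
Step 2: Midrank |d_i| (ties get averaged ranks).
ranks: |6|->7.5, |4|->5, |1|->1.5, |5|->6, |3|->3.5, |1|->1.5, |7|->9.5, |3|->3.5, |8|->11, |6|->7.5, |7|->9.5
Step 3: Attach original signs; sum ranks with positive sign and with negative sign.
W+ = 7.5 + 5 + 6 + 11 = 29.5
W- = 1.5 + 3.5 + 1.5 + 9.5 + 3.5 + 7.5 + 9.5 = 36.5
(Check: W+ + W- = 66 should equal n(n+1)/2 = 66.)
Step 4: Test statistic W = min(W+, W-) = 29.5.
Step 5: Ties in |d|, so use the tie-corrected normal approximation.
        E[W] = n(n+1)/4 = 11*12/4 = 33.
        Tie groups: |d|=1 (t=2), |d|=3 (t=2), |d|=6 (t=2), |d|=7 (t=2); sum(t^3 - t) = 24.
        Var[W] = n(n+1)(2n+1)/24 - sum(t^3-t)/48 = 3036/24 - 24/48 = 126.
        z = (W - E[W]) / sqrt(Var[W]) = (29.5 - 33) / 11.2250 = -0.3118.
        Two-sided p = 2*Phi(z) = 0.755189.
Step 6: alpha = 0.05. fail to reject H0.

W+ = 29.5, W- = 36.5, W = min = 29.5, p = 0.755189, fail to reject H0.


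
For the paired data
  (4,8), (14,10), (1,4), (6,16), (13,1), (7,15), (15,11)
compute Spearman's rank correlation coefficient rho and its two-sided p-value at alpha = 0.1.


Step 1: Rank x and y separately (midranks; no ties here).
rank(x): 4->2, 14->6, 1->1, 6->3, 13->5, 7->4, 15->7
rank(y): 8->3, 10->4, 4->2, 16->7, 1->1, 15->6, 11->5
Step 2: d_i = R_x(i) - R_y(i); compute d_i^2.
  (2-3)^2=1, (6-4)^2=4, (1-2)^2=1, (3-7)^2=16, (5-1)^2=16, (4-6)^2=4, (7-5)^2=4
sum(d^2) = 46.
Step 3: rho = 1 - 6*46 / (7*(7^2 - 1)) = 1 - 276/336 = 0.178571.
Step 4: Under H0, t = rho * sqrt((n-2)/(1-rho^2)) = 0.4058 ~ t(5).
Step 5: Two-sided p-value from the t-distribution with 5 df = 0.701658.
Step 6: alpha = 0.1. fail to reject H0.

rho = 0.1786, p = 0.701658, fail to reject H0 at alpha = 0.1.


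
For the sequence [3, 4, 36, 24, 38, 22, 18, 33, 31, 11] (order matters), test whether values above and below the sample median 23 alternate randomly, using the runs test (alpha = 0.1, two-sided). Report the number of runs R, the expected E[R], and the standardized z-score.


Step 1: Compute median = 23; label A = above, B = below.
Labels in order: BBAAABBAAB  (n_A = 5, n_B = 5)
Step 2: Count runs R = 5.
Step 3: Under H0 (random ordering), E[R] = 2*n_A*n_B/(n_A+n_B) + 1 = 2*5*5/10 + 1 = 6.0000.
        Var[R] = 2*n_A*n_B*(2*n_A*n_B - n_A - n_B) / ((n_A+n_B)^2 * (n_A+n_B-1)) = 2000/900 = 2.2222.
        SD[R] = 1.4907.
Step 4: Continuity-corrected z = (R + 0.5 - E[R]) / SD[R] = (5 + 0.5 - 6.0000) / 1.4907 = -0.3354.
Step 5: Two-sided p-value via normal approximation = 2*(1 - Phi(|z|)) = 0.737316.
Step 6: alpha = 0.1. fail to reject H0.

R = 5, z = -0.3354, p = 0.737316, fail to reject H0.


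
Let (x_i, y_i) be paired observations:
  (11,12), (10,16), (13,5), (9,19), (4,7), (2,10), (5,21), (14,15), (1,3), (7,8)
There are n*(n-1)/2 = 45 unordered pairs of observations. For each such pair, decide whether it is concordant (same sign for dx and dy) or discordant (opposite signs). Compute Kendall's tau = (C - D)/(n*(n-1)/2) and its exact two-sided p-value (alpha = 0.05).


Step 1: Enumerate the 45 unordered pairs (i,j) with i<j and classify each by sign(x_j-x_i) * sign(y_j-y_i).
  (1,2):dx=-1,dy=+4->D; (1,3):dx=+2,dy=-7->D; (1,4):dx=-2,dy=+7->D; (1,5):dx=-7,dy=-5->C
  (1,6):dx=-9,dy=-2->C; (1,7):dx=-6,dy=+9->D; (1,8):dx=+3,dy=+3->C; (1,9):dx=-10,dy=-9->C
  (1,10):dx=-4,dy=-4->C; (2,3):dx=+3,dy=-11->D; (2,4):dx=-1,dy=+3->D; (2,5):dx=-6,dy=-9->C
  (2,6):dx=-8,dy=-6->C; (2,7):dx=-5,dy=+5->D; (2,8):dx=+4,dy=-1->D; (2,9):dx=-9,dy=-13->C
  (2,10):dx=-3,dy=-8->C; (3,4):dx=-4,dy=+14->D; (3,5):dx=-9,dy=+2->D; (3,6):dx=-11,dy=+5->D
  (3,7):dx=-8,dy=+16->D; (3,8):dx=+1,dy=+10->C; (3,9):dx=-12,dy=-2->C; (3,10):dx=-6,dy=+3->D
  (4,5):dx=-5,dy=-12->C; (4,6):dx=-7,dy=-9->C; (4,7):dx=-4,dy=+2->D; (4,8):dx=+5,dy=-4->D
  (4,9):dx=-8,dy=-16->C; (4,10):dx=-2,dy=-11->C; (5,6):dx=-2,dy=+3->D; (5,7):dx=+1,dy=+14->C
  (5,8):dx=+10,dy=+8->C; (5,9):dx=-3,dy=-4->C; (5,10):dx=+3,dy=+1->C; (6,7):dx=+3,dy=+11->C
  (6,8):dx=+12,dy=+5->C; (6,9):dx=-1,dy=-7->C; (6,10):dx=+5,dy=-2->D; (7,8):dx=+9,dy=-6->D
  (7,9):dx=-4,dy=-18->C; (7,10):dx=+2,dy=-13->D; (8,9):dx=-13,dy=-12->C; (8,10):dx=-7,dy=-7->C
  (9,10):dx=+6,dy=+5->C
Step 2: C = 26, D = 19, total pairs = 45.
Step 3: tau = (C - D)/(n(n-1)/2) = (26 - 19)/45 = 0.155556.
Step 4: Exact two-sided p-value (enumerate n! = 3628800 permutations of y under H0): p = 0.600654.
Step 5: alpha = 0.05. fail to reject H0.

tau_b = 0.1556 (C=26, D=19), p = 0.600654, fail to reject H0.


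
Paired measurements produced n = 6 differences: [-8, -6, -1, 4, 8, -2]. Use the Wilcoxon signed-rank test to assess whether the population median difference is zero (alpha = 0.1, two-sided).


Step 1: Drop any zero differences (none here) and take |d_i|.
|d| = [8, 6, 1, 4, 8, 2]
Step 2: Midrank |d_i| (ties get averaged ranks).
ranks: |8|->5.5, |6|->4, |1|->1, |4|->3, |8|->5.5, |2|->2
Step 3: Attach original signs; sum ranks with positive sign and with negative sign.
W+ = 3 + 5.5 = 8.5
W- = 5.5 + 4 + 1 + 2 = 12.5
(Check: W+ + W- = 21 should equal n(n+1)/2 = 21.)
Step 4: Test statistic W = min(W+, W-) = 8.5.
Step 5: Ties in |d|, so use the tie-corrected normal approximation.
        E[W] = n(n+1)/4 = 6*7/4 = 10.5.
        Tie groups: |d|=8 (t=2); sum(t^3 - t) = 6.
        Var[W] = n(n+1)(2n+1)/24 - sum(t^3-t)/48 = 546/24 - 6/48 = 22.625.
        z = (W - E[W]) / sqrt(Var[W]) = (8.5 - 10.5) / 4.7566 = -0.4205.
        Two-sided p = 2*Phi(z) = 0.674142.
Step 6: alpha = 0.1. fail to reject H0.

W+ = 8.5, W- = 12.5, W = min = 8.5, p = 0.674142, fail to reject H0.


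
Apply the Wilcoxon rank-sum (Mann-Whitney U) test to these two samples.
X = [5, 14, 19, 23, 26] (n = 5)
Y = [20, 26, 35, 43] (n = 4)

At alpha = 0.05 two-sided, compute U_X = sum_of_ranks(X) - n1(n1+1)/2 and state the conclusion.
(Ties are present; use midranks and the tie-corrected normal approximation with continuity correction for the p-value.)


Step 1: Combine and sort all 9 observations; assign midranks.
sorted (value, group): (5,X), (14,X), (19,X), (20,Y), (23,X), (26,X), (26,Y), (35,Y), (43,Y)
ranks: 5->1, 14->2, 19->3, 20->4, 23->5, 26->6.5, 26->6.5, 35->8, 43->9
Step 2: Rank sum for X: R1 = 1 + 2 + 3 + 5 + 6.5 = 17.5.
Step 3: U_X = R1 - n1(n1+1)/2 = 17.5 - 5*6/2 = 17.5 - 15 = 2.5.
       U_Y = n1*n2 - U_X = 20 - 2.5 = 17.5.
Step 4: Ties are present, so use the tie-corrected normal approximation (with continuity correction) for the p-value.
Step 5: p-value = 0.085100; compare to alpha = 0.05. fail to reject H0.

U_X = 2.5, p = 0.085100, fail to reject H0 at alpha = 0.05.


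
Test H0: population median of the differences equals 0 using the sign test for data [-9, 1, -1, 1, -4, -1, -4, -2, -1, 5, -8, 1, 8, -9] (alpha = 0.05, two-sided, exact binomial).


Step 1: Discard zero differences. Original n = 14; n_eff = number of nonzero differences = 14.
Nonzero differences (with sign): -9, +1, -1, +1, -4, -1, -4, -2, -1, +5, -8, +1, +8, -9
Step 2: Count signs: positive = 5, negative = 9.
Step 3: Under H0: P(positive) = 0.5, so the number of positives S ~ Bin(14, 0.5).
Step 4: Two-sided exact p-value = sum of Bin(14,0.5) probabilities at or below the observed probability = 0.423950.
Step 5: alpha = 0.05. fail to reject H0.

n_eff = 14, pos = 5, neg = 9, p = 0.423950, fail to reject H0.


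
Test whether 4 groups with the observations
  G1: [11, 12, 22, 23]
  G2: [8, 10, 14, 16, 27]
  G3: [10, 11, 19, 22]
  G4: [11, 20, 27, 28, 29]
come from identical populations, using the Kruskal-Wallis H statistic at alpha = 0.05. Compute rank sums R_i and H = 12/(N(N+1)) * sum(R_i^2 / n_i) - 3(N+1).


Step 1: Combine all N = 18 observations and assign midranks.
sorted (value, group, rank): (8,G2,1), (10,G2,2.5), (10,G3,2.5), (11,G1,5), (11,G3,5), (11,G4,5), (12,G1,7), (14,G2,8), (16,G2,9), (19,G3,10), (20,G4,11), (22,G1,12.5), (22,G3,12.5), (23,G1,14), (27,G2,15.5), (27,G4,15.5), (28,G4,17), (29,G4,18)
Step 2: Sum ranks within each group.
R_1 = 38.5 (n_1 = 4)
R_2 = 36 (n_2 = 5)
R_3 = 30 (n_3 = 4)
R_4 = 66.5 (n_4 = 5)
Step 3: H = 12/(N(N+1)) * sum(R_i^2/n_i) - 3(N+1)
     = 12/(18*19) * (38.5^2/4 + 36^2/5 + 30^2/4 + 66.5^2/5) - 3*19
     = 0.035088 * 1739.21 - 57
     = 4.025000.
Step 4: Ties present; correction factor C = 1 - 42/(18^3 - 18) = 0.992776. Corrected H = 4.025000 / 0.992776 = 4.054288.
Step 5: Under H0, H ~ chi^2(3); p-value = 0.255661.
Step 6: alpha = 0.05. fail to reject H0.

H = 4.0543, df = 3, p = 0.255661, fail to reject H0.


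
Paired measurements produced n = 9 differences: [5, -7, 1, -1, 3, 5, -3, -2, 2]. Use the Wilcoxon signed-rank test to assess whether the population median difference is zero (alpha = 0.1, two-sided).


Step 1: Drop any zero differences (none here) and take |d_i|.
|d| = [5, 7, 1, 1, 3, 5, 3, 2, 2]
Step 2: Midrank |d_i| (ties get averaged ranks).
ranks: |5|->7.5, |7|->9, |1|->1.5, |1|->1.5, |3|->5.5, |5|->7.5, |3|->5.5, |2|->3.5, |2|->3.5
Step 3: Attach original signs; sum ranks with positive sign and with negative sign.
W+ = 7.5 + 1.5 + 5.5 + 7.5 + 3.5 = 25.5
W- = 9 + 1.5 + 5.5 + 3.5 = 19.5
(Check: W+ + W- = 45 should equal n(n+1)/2 = 45.)
Step 4: Test statistic W = min(W+, W-) = 19.5.
Step 5: Ties in |d|, so use the tie-corrected normal approximation.
        E[W] = n(n+1)/4 = 9*10/4 = 22.5.
        Tie groups: |d|=1 (t=2), |d|=2 (t=2), |d|=3 (t=2), |d|=5 (t=2); sum(t^3 - t) = 24.
        Var[W] = n(n+1)(2n+1)/24 - sum(t^3-t)/48 = 1710/24 - 24/48 = 70.75.
        z = (W - E[W]) / sqrt(Var[W]) = (19.5 - 22.5) / 8.4113 = -0.3567.
        Two-sided p = 2*Phi(z) = 0.721344.
Step 6: alpha = 0.1. fail to reject H0.

W+ = 25.5, W- = 19.5, W = min = 19.5, p = 0.721344, fail to reject H0.


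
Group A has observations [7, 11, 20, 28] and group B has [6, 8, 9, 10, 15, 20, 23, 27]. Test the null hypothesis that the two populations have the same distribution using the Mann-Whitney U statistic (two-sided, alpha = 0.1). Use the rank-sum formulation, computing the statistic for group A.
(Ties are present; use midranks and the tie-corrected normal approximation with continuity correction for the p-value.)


Step 1: Combine and sort all 12 observations; assign midranks.
sorted (value, group): (6,Y), (7,X), (8,Y), (9,Y), (10,Y), (11,X), (15,Y), (20,X), (20,Y), (23,Y), (27,Y), (28,X)
ranks: 6->1, 7->2, 8->3, 9->4, 10->5, 11->6, 15->7, 20->8.5, 20->8.5, 23->10, 27->11, 28->12
Step 2: Rank sum for X: R1 = 2 + 6 + 8.5 + 12 = 28.5.
Step 3: U_X = R1 - n1(n1+1)/2 = 28.5 - 4*5/2 = 28.5 - 10 = 18.5.
       U_Y = n1*n2 - U_X = 32 - 18.5 = 13.5.
Step 4: Ties are present, so use the tie-corrected normal approximation (with continuity correction) for the p-value.
Step 5: p-value = 0.733647; compare to alpha = 0.1. fail to reject H0.

U_X = 18.5, p = 0.733647, fail to reject H0 at alpha = 0.1.


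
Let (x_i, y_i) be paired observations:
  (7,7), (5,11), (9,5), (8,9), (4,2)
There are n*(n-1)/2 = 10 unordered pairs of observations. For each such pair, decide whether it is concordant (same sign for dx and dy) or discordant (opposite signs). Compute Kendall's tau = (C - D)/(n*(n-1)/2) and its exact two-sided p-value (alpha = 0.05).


Step 1: Enumerate the 10 unordered pairs (i,j) with i<j and classify each by sign(x_j-x_i) * sign(y_j-y_i).
  (1,2):dx=-2,dy=+4->D; (1,3):dx=+2,dy=-2->D; (1,4):dx=+1,dy=+2->C; (1,5):dx=-3,dy=-5->C
  (2,3):dx=+4,dy=-6->D; (2,4):dx=+3,dy=-2->D; (2,5):dx=-1,dy=-9->C; (3,4):dx=-1,dy=+4->D
  (3,5):dx=-5,dy=-3->C; (4,5):dx=-4,dy=-7->C
Step 2: C = 5, D = 5, total pairs = 10.
Step 3: tau = (C - D)/(n(n-1)/2) = (5 - 5)/10 = 0.000000.
Step 4: Exact two-sided p-value (enumerate n! = 120 permutations of y under H0): p = 1.000000.
Step 5: alpha = 0.05. fail to reject H0.

tau_b = 0.0000 (C=5, D=5), p = 1.000000, fail to reject H0.


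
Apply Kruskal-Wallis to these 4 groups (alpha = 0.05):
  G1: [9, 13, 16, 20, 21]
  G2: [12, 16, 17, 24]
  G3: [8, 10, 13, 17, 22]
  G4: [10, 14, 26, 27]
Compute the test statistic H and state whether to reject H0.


Step 1: Combine all N = 18 observations and assign midranks.
sorted (value, group, rank): (8,G3,1), (9,G1,2), (10,G3,3.5), (10,G4,3.5), (12,G2,5), (13,G1,6.5), (13,G3,6.5), (14,G4,8), (16,G1,9.5), (16,G2,9.5), (17,G2,11.5), (17,G3,11.5), (20,G1,13), (21,G1,14), (22,G3,15), (24,G2,16), (26,G4,17), (27,G4,18)
Step 2: Sum ranks within each group.
R_1 = 45 (n_1 = 5)
R_2 = 42 (n_2 = 4)
R_3 = 37.5 (n_3 = 5)
R_4 = 46.5 (n_4 = 4)
Step 3: H = 12/(N(N+1)) * sum(R_i^2/n_i) - 3(N+1)
     = 12/(18*19) * (45^2/5 + 42^2/4 + 37.5^2/5 + 46.5^2/4) - 3*19
     = 0.035088 * 1667.81 - 57
     = 1.519737.
Step 4: Ties present; correction factor C = 1 - 24/(18^3 - 18) = 0.995872. Corrected H = 1.519737 / 0.995872 = 1.526036.
Step 5: Under H0, H ~ chi^2(3); p-value = 0.676274.
Step 6: alpha = 0.05. fail to reject H0.

H = 1.5260, df = 3, p = 0.676274, fail to reject H0.


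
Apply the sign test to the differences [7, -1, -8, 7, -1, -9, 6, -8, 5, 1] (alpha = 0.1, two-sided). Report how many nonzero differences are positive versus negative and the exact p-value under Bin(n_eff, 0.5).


Step 1: Discard zero differences. Original n = 10; n_eff = number of nonzero differences = 10.
Nonzero differences (with sign): +7, -1, -8, +7, -1, -9, +6, -8, +5, +1
Step 2: Count signs: positive = 5, negative = 5.
Step 3: Under H0: P(positive) = 0.5, so the number of positives S ~ Bin(10, 0.5).
Step 4: Two-sided exact p-value = sum of Bin(10,0.5) probabilities at or below the observed probability = 1.000000.
Step 5: alpha = 0.1. fail to reject H0.

n_eff = 10, pos = 5, neg = 5, p = 1.000000, fail to reject H0.
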